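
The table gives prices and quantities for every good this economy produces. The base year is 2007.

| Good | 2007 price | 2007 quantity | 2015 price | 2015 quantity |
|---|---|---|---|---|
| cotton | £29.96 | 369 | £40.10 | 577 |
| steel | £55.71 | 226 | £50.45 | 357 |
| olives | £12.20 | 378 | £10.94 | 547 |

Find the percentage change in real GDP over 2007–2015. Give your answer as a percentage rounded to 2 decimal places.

55.18%

Real GDP 2007 = Nominal GDP 2007 = 29.96·369 + 55.71·226 + 12.20·378 = 28257.30.
Real GDP 2015 (at 2007 prices) = 29.96·577 + 55.71·357 + 12.20·547 = 43848.79.
Real growth = 43848.79/28257.30 − 1 = 0.5518.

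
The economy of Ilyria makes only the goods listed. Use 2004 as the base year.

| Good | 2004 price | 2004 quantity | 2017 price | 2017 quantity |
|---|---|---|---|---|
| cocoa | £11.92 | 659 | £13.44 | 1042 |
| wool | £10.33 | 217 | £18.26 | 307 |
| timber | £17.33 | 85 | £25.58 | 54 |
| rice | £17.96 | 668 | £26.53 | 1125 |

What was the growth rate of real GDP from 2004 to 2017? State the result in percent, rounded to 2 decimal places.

55.86%

Real GDP 2004 = Nominal GDP 2004 = 11.92·659 + 10.33·217 + 17.33·85 + 17.96·668 = 23567.22.
Real GDP 2017 (at 2004 prices) = 11.92·1042 + 10.33·307 + 17.33·54 + 17.96·1125 = 36732.77.
Real growth = 36732.77/23567.22 − 1 = 0.5586.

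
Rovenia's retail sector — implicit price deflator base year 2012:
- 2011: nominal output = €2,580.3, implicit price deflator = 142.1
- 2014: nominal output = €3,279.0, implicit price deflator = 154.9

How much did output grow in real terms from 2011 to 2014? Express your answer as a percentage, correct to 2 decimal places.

Deflate each year: 2011 → 2580.3/1.421 = 1815.83; 2014 → 3279.0/1.549 = 2116.85.
So real output changed by 2116.85/1815.83 − 1 = 0.1658, i.e. 16.58%.

16.58%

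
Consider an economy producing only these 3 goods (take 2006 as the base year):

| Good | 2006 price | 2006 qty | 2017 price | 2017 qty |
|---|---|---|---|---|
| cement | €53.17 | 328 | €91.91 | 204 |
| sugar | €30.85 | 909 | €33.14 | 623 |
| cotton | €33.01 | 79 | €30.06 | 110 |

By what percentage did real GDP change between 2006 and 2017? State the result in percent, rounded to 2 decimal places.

Real GDP 2006 = Nominal GDP 2006 = 53.17·328 + 30.85·909 + 33.01·79 = 48090.20.
Real GDP 2017 (at 2006 prices) = 53.17·204 + 30.85·623 + 33.01·110 = 33697.33.
Real growth = 33697.33/48090.20 − 1 = -0.2993.

-29.93%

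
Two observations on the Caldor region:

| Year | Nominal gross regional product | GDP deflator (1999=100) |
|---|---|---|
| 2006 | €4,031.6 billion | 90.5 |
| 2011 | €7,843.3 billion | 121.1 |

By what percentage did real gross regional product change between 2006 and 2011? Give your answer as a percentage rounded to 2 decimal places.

Real gross regional product 2006 = 4031.6 / 0.905 = 4454.81.
Real gross regional product 2011 = 7843.3 / 1.211 = 6476.71.
Real growth = 6476.71 / 4454.81 − 1 = 0.4539.

45.39%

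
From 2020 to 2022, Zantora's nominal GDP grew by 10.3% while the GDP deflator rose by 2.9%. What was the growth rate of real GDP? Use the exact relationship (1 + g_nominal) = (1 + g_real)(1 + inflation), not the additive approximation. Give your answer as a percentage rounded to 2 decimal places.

7.19%

(1 + g_nom) = (1 + g_real)(1 + π), so g_real = 1.1030 / 1.0290 − 1 = 0.07191.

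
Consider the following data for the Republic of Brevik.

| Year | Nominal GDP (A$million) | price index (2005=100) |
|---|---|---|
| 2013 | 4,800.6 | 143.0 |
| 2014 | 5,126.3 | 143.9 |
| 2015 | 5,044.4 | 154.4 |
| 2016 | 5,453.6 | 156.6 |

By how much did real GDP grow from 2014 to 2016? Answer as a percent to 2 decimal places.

Real GDP 2014 = 5126.3/1.439 = 3562.40.
Real GDP 2016 = 5453.6/1.566 = 3482.50.
Change = 3482.50/3562.40 − 1 = -0.0224.

-2.24%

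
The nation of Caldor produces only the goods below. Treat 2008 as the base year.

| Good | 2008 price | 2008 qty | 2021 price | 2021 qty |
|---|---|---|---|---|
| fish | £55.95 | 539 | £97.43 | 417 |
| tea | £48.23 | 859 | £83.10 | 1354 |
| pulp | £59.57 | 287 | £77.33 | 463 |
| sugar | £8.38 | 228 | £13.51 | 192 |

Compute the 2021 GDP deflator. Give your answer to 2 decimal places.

162.57

Nominal GDP 2021 = 97.43·417 + 83.10·1354 + 77.33·463 + 13.51·192 = 191543.42.
Real GDP 2021 (at 2008 prices) = 55.95·417 + 48.23·1354 + 59.57·463 + 8.38·192 = 117824.44.
Deflator = Nominal/Real × 100 = 191543.42/117824.44 × 100 = 162.567.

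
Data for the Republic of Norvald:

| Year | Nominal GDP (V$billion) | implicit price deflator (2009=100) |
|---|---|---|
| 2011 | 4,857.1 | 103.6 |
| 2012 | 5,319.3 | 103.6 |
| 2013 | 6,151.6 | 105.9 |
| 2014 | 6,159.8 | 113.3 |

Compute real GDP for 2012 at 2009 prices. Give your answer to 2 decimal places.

Real GDP 2012 = 5319.3 / 1.036 = 5134.46.

V$5,134.46 billion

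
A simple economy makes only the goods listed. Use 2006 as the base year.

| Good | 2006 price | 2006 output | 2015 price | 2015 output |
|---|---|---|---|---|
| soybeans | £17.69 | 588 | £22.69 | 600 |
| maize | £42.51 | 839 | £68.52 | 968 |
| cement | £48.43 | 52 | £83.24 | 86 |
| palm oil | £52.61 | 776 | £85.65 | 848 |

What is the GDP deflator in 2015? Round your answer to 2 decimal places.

Nominal GDP 2015 = 22.69·600 + 68.52·968 + 83.24·86 + 85.65·848 = 159731.20.
Real GDP 2015 (at 2006 prices) = 17.69·600 + 42.51·968 + 48.43·86 + 52.61·848 = 100541.94.
Deflator = Nominal/Real × 100 = 159731.20/100541.94 × 100 = 158.870.

158.87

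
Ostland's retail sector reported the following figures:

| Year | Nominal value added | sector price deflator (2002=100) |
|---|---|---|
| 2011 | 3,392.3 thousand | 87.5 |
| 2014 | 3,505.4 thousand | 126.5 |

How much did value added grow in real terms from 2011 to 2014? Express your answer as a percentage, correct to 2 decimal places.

Deflate each year: 2011 → 3392.3/0.875 = 3876.91; 2014 → 3505.4/1.265 = 2771.07.
So real value added changed by 2771.07/3876.91 − 1 = -0.2852, i.e. -28.52%.

-28.52%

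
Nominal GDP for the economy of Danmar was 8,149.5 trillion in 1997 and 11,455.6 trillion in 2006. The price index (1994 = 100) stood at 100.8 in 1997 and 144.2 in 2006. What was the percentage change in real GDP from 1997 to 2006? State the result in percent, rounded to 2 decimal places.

-1.74%

Real GDP 1997 = 8149.5 / 1.008 = 8084.82.
Real GDP 2006 = 11455.6 / 1.442 = 7944.24.
Real growth = 7944.24 / 8084.82 − 1 = -0.0174.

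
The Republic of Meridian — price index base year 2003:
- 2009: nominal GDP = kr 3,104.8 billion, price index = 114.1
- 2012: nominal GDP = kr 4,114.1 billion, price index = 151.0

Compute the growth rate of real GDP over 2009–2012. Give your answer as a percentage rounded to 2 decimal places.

Deflate each year: 2009 → 3104.8/1.141 = 2721.12; 2012 → 4114.1/1.510 = 2724.57.
So real GDP changed by 2724.57/2721.12 − 1 = 0.0013, i.e. 0.13%.

0.13%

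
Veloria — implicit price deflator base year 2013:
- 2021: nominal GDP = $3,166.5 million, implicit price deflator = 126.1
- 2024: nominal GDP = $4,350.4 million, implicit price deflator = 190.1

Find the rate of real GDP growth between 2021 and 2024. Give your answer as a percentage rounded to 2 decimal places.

Deflate each year: 2021 → 3166.5/1.261 = 2511.10; 2024 → 4350.4/1.901 = 2288.48.
So real GDP changed by 2288.48/2511.10 − 1 = -0.0887, i.e. -8.87%.

-8.87%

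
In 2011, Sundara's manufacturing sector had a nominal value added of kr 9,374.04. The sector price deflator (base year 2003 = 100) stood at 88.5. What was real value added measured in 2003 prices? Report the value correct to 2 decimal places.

Real value added = Nominal / (sector price deflator/100) = 9374.04 / 0.885 = 10592.14.

kr 10,592.14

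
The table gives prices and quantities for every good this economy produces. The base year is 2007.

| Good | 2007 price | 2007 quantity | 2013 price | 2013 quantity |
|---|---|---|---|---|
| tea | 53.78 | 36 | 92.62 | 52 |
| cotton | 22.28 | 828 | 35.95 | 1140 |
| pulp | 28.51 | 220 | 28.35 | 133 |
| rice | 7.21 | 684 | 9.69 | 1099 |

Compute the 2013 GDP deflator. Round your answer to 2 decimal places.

Nominal GDP 2013 = 92.62·52 + 35.95·1140 + 28.35·133 + 9.69·1099 = 60219.10.
Real GDP 2013 (at 2007 prices) = 53.78·52 + 22.28·1140 + 28.51·133 + 7.21·1099 = 39911.38.
Deflator = Nominal/Real × 100 = 60219.10/39911.38 × 100 = 150.882.

150.88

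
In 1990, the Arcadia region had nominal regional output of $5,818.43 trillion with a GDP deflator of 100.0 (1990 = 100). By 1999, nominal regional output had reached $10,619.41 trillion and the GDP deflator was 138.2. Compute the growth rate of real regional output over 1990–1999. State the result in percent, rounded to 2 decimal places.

Real regional output 1990 = 5818.43 / 1.000 = 5818.43.
Real regional output 1999 = 10619.41 / 1.382 = 7684.09.
Real growth = 7684.09 / 5818.43 − 1 = 0.3206.

32.06%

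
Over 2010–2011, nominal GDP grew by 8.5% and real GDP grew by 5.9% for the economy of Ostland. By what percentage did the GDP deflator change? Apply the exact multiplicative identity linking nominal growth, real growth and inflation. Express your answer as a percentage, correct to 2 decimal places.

2.46%

(1 + g_nom) = (1 + g_real)(1 + π), so π = 1.0850 / 1.0590 − 1 = 0.02455.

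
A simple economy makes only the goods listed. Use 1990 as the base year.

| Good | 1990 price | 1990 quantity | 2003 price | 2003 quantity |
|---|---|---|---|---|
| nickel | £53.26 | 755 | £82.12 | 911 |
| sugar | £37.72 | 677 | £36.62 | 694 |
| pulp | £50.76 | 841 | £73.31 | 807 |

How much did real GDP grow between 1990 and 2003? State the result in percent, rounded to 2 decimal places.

Real GDP 1990 = Nominal GDP 1990 = 53.26·755 + 37.72·677 + 50.76·841 = 108436.90.
Real GDP 2003 (at 1990 prices) = 53.26·911 + 37.72·694 + 50.76·807 = 115660.86.
Real growth = 115660.86/108436.90 − 1 = 0.0666.

6.66%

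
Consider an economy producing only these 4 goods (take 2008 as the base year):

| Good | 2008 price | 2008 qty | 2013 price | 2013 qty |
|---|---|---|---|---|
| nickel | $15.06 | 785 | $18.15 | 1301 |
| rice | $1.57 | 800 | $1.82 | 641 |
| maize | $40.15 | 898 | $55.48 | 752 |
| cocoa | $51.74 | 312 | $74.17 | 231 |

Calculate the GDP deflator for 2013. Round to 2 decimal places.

133.29

Nominal GDP 2013 = 18.15·1301 + 1.82·641 + 55.48·752 + 74.17·231 = 83634.00.
Real GDP 2013 (at 2008 prices) = 15.06·1301 + 1.57·641 + 40.15·752 + 51.74·231 = 62744.17.
Deflator = Nominal/Real × 100 = 83634.00/62744.17 × 100 = 133.294.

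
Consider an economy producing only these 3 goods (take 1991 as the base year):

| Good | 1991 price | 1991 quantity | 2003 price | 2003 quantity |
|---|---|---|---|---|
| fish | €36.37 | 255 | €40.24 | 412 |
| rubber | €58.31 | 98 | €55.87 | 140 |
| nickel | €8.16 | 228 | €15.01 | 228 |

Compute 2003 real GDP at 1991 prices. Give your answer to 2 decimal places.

€25008.32

Real GDP 2003 = Σ (p_1991 × q_2003) = 36.37·412 + 58.31·140 + 8.16·228 = 25008.32.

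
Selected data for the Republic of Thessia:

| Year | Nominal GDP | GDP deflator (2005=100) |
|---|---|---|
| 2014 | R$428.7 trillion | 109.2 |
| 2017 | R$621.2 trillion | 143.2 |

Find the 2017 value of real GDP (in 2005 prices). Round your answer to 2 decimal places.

R$433.80 trillion

Real GDP = Nominal / (GDP deflator/100) = 621.2 / 1.432 = 433.80.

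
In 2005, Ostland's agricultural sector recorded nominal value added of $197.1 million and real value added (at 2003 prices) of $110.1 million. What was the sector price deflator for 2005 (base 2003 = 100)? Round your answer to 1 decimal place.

179.0

sector price deflator = (Nominal / Real) × 100 = 197.1 / 110.1 × 100 = 179.02.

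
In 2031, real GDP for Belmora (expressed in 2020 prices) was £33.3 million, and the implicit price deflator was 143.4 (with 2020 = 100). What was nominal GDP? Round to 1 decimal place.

Nominal GDP = Real × (implicit price deflator/100) = 33.3 × 1.434 = 47.75.

£47.8 million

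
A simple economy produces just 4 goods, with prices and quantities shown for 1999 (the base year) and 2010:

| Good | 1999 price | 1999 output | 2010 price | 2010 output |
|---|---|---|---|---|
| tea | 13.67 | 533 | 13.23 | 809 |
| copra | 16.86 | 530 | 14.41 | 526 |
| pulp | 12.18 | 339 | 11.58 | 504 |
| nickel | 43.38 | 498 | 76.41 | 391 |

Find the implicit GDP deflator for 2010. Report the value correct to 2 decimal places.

125.49

Nominal GDP 2010 = 13.23·809 + 14.41·526 + 11.58·504 + 76.41·391 = 53995.36.
Real GDP 2010 (at 1999 prices) = 13.67·809 + 16.86·526 + 12.18·504 + 43.38·391 = 43027.69.
Deflator = Nominal/Real × 100 = 53995.36/43027.69 × 100 = 125.490.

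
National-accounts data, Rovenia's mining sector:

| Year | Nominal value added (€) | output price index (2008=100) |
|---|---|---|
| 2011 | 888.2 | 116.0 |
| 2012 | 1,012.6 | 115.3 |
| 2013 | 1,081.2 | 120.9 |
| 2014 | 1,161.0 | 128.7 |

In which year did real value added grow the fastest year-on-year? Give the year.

2012

2012: real = 1012.6/1.153 = 878.23; growth vs 2011 (765.69) = 14.70%.
2013: real = 1081.2/1.209 = 894.29; growth vs 2012 (878.23) = 1.83%.
2014: real = 1161.0/1.287 = 902.10; growth vs 2013 (894.29) = 0.87%.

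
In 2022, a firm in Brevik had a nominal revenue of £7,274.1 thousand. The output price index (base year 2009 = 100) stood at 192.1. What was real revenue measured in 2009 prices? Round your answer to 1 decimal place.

Real revenue = Nominal / (output price index/100) = 7274.1 / 1.921 = 3786.62.

£3,786.6 thousand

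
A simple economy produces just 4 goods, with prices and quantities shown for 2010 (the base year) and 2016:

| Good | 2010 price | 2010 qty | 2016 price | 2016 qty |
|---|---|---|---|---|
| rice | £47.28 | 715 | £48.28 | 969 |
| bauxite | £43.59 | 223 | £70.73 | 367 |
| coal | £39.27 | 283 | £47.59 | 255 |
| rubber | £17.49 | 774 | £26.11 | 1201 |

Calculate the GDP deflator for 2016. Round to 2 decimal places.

Nominal GDP 2016 = 48.28·969 + 70.73·367 + 47.59·255 + 26.11·1201 = 116234.79.
Real GDP 2016 (at 2010 prices) = 47.28·969 + 43.59·367 + 39.27·255 + 17.49·1201 = 92831.19.
Deflator = Nominal/Real × 100 = 116234.79/92831.19 × 100 = 125.211.

125.21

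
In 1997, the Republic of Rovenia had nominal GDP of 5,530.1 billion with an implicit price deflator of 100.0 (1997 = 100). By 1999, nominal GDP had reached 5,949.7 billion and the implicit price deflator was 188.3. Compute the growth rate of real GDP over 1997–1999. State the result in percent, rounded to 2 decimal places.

-42.86%

Real GDP 1997 = 5530.1 / 1.000 = 5530.10.
Real GDP 1999 = 5949.7 / 1.883 = 3159.69.
Real growth = 3159.69 / 5530.10 − 1 = -0.4286.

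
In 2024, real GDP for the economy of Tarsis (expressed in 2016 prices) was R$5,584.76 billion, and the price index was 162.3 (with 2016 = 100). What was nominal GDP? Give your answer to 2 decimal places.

R$9,064.07 billion

Nominal GDP = Real × (price index/100) = 5584.76 × 1.623 = 9064.07.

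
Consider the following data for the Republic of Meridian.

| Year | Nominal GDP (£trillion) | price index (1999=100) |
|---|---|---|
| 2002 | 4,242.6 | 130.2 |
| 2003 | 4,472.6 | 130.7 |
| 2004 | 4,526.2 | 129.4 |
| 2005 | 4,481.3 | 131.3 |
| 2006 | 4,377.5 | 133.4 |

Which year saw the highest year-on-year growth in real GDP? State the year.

2003: real = 4472.6/1.307 = 3422.04; growth vs 2002 (3258.53) = 5.02%.
2004: real = 4526.2/1.294 = 3497.84; growth vs 2003 (3422.04) = 2.22%.
2005: real = 4481.3/1.313 = 3413.02; growth vs 2004 (3497.84) = -2.42%.
2006: real = 4377.5/1.334 = 3281.48; growth vs 2005 (3413.02) = -3.85%.

2003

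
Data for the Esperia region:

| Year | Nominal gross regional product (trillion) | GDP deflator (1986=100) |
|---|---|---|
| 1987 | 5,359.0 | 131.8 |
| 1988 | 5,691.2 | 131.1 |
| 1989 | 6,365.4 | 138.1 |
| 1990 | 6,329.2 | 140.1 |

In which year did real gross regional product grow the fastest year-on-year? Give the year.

1988

1988: real = 5691.2/1.311 = 4341.11; growth vs 1987 (4066.01) = 6.77%.
1989: real = 6365.4/1.381 = 4609.27; growth vs 1988 (4341.11) = 6.18%.
1990: real = 6329.2/1.401 = 4517.63; growth vs 1989 (4609.27) = -1.99%.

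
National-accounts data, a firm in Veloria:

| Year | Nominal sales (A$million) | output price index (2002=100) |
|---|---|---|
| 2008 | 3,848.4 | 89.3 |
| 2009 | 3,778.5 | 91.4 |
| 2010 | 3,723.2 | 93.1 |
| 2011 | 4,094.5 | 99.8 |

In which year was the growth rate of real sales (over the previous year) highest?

2011

2009: real = 3778.5/0.914 = 4134.03; growth vs 2008 (4309.52) = -4.07%.
2010: real = 3723.2/0.931 = 3999.14; growth vs 2009 (4134.03) = -3.26%.
2011: real = 4094.5/0.998 = 4102.71; growth vs 2010 (3999.14) = 2.59%.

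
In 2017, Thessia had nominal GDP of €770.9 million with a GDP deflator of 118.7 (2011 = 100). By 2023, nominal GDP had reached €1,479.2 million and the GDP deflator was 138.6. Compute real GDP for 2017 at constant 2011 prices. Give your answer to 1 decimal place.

Real GDP = Nominal / (GDP deflator/100) = 770.9 / 1.187 = 649.45.

€649.5 million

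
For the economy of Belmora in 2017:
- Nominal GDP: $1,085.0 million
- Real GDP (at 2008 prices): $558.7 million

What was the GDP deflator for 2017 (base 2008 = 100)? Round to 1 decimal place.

194.2

GDP deflator = (Nominal / Real) × 100 = 1085.0 / 558.7 × 100 = 194.20.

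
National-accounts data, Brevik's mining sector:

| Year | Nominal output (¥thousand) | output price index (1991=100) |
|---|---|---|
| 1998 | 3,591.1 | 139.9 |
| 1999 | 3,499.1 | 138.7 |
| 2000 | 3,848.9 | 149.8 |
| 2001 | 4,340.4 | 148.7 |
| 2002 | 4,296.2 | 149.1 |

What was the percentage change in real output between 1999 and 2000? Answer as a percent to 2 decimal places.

1.85%

Real output 1999 = 3499.1/1.387 = 2522.78.
Real output 2000 = 3848.9/1.498 = 2569.36.
Change = 2569.36/2522.78 − 1 = 0.0185.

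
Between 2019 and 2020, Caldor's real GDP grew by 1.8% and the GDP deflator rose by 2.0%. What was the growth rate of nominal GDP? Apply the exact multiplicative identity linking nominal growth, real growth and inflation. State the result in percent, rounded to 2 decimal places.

3.84%

(1 + g_nom) = (1 + g_real)(1 + π) = 1.0180 × 1.0200 = 1.03836.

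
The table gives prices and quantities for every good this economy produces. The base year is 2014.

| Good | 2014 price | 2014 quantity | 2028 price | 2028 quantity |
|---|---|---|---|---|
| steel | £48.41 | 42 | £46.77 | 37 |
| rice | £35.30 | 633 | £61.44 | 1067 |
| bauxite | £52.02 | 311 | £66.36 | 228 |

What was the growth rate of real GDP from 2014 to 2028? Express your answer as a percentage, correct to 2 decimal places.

Real GDP 2014 = Nominal GDP 2014 = 48.41·42 + 35.30·633 + 52.02·311 = 40556.34.
Real GDP 2028 (at 2014 prices) = 48.41·37 + 35.30·1067 + 52.02·228 = 51316.83.
Real growth = 51316.83/40556.34 − 1 = 0.2653.

26.53%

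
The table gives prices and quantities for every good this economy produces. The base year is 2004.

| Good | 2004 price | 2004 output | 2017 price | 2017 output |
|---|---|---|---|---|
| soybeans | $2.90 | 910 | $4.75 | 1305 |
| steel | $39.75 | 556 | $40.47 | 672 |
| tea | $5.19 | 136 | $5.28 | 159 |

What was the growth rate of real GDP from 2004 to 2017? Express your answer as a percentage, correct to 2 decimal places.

Real GDP 2004 = Nominal GDP 2004 = 2.90·910 + 39.75·556 + 5.19·136 = 25445.84.
Real GDP 2017 (at 2004 prices) = 2.90·1305 + 39.75·672 + 5.19·159 = 31321.71.
Real growth = 31321.71/25445.84 − 1 = 0.2309.

23.09%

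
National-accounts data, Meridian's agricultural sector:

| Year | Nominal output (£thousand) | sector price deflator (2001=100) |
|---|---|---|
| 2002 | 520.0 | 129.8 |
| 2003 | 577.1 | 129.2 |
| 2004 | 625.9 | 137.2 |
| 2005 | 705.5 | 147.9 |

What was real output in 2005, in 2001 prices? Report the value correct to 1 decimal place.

£477.0 thousand

Real output 2005 = 705.5 / 1.479 = 477.01.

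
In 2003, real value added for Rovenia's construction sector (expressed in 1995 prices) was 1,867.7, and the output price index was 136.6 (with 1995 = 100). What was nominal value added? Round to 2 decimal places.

2,551.28

Nominal value added = Real × (output price index/100) = 1867.7 × 1.366 = 2551.28.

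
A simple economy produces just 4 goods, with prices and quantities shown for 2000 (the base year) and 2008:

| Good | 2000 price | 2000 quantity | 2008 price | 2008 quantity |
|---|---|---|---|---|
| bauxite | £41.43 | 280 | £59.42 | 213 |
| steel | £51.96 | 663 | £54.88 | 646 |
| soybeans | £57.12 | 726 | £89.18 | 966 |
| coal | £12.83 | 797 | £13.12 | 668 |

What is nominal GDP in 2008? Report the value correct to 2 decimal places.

£143020.98

Nominal GDP 2008 = Σ (p_2008 × q_2008) = 59.42·213 + 54.88·646 + 89.18·966 + 13.12·668 = 143020.98.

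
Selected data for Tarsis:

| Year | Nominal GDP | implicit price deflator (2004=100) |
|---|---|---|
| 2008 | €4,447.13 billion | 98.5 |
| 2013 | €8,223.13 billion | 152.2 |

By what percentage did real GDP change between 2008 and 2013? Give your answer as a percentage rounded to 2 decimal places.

19.67%

Real GDP 2008 = 4447.13 / 0.985 = 4514.85.
Real GDP 2013 = 8223.13 / 1.522 = 5402.84.
Real growth = 5402.84 / 4514.85 − 1 = 0.1967.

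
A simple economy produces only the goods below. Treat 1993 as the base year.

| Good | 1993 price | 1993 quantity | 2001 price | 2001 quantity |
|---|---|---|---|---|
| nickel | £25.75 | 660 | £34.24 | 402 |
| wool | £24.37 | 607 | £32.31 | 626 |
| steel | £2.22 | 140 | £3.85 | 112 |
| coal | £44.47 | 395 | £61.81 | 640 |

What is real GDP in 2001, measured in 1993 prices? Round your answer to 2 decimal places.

£54316.56

Real GDP 2001 = Σ (p_1993 × q_2001) = 25.75·402 + 24.37·626 + 2.22·112 + 44.47·640 = 54316.56.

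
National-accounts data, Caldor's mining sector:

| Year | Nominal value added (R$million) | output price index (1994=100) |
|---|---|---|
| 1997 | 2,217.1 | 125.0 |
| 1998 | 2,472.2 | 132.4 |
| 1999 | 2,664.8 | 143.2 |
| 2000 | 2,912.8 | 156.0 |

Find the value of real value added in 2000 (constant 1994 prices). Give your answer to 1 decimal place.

R$1,867.2 million

Real value added 2000 = 2912.8 / 1.560 = 1867.18.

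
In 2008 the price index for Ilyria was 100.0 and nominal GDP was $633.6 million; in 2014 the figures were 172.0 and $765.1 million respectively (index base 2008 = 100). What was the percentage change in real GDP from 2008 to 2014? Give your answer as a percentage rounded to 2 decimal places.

-29.79%

Real GDP 2008 = 633.6 / 1.000 = 633.60.
Real GDP 2014 = 765.1 / 1.720 = 444.83.
Real growth = 444.83 / 633.60 − 1 = -0.2979.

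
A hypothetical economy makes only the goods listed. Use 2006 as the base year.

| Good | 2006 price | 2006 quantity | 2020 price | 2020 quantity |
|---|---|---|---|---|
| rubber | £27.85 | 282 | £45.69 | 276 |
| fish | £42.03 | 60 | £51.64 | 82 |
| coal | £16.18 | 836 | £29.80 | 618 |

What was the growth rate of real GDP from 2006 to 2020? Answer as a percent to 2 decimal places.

Real GDP 2006 = Nominal GDP 2006 = 27.85·282 + 42.03·60 + 16.18·836 = 23901.98.
Real GDP 2020 (at 2006 prices) = 27.85·276 + 42.03·82 + 16.18·618 = 21132.30.
Real growth = 21132.30/23901.98 − 1 = -0.1159.

-11.59%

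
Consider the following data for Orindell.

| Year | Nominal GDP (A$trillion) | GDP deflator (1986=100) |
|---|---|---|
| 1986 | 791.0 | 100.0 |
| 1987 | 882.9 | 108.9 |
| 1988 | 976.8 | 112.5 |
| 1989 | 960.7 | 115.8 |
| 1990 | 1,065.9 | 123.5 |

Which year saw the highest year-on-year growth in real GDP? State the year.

1987: real = 882.9/1.089 = 810.74; growth vs 1986 (791.00) = 2.50%.
1988: real = 976.8/1.125 = 868.27; growth vs 1987 (810.74) = 7.10%.
1989: real = 960.7/1.158 = 829.62; growth vs 1988 (868.27) = -4.45%.
1990: real = 1065.9/1.235 = 863.08; growth vs 1989 (829.62) = 4.03%.

1988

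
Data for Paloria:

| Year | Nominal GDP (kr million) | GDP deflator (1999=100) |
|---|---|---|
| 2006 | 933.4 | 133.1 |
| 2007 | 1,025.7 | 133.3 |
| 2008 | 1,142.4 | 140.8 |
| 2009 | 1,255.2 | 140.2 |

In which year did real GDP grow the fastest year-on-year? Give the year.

2009

2007: real = 1025.7/1.333 = 769.47; growth vs 2006 (701.28) = 9.72%.
2008: real = 1142.4/1.408 = 811.36; growth vs 2007 (769.47) = 5.44%.
2009: real = 1255.2/1.402 = 895.29; growth vs 2008 (811.36) = 10.34%.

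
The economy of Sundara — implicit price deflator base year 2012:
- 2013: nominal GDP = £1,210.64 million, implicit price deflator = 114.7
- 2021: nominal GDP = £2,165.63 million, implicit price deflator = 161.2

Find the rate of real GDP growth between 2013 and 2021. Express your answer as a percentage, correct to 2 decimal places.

27.28%

Deflate each year: 2013 → 1210.64/1.147 = 1055.48; 2021 → 2165.63/1.612 = 1343.44.
So real GDP changed by 1343.44/1055.48 − 1 = 0.2728, i.e. 27.28%.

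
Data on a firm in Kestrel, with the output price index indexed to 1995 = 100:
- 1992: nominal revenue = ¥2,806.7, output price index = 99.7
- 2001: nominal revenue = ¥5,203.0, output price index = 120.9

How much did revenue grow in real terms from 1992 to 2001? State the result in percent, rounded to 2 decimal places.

52.87%

Real revenue 1992 = 2806.7 / 0.997 = 2815.15.
Real revenue 2001 = 5203.0 / 1.209 = 4303.56.
Real growth = 4303.56 / 2815.15 − 1 = 0.5287.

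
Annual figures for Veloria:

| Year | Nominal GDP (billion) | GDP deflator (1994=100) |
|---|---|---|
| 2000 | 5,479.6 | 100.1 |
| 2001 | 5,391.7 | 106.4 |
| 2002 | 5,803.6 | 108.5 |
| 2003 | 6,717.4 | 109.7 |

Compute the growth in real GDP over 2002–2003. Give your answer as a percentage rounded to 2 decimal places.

14.48%

Real GDP 2002 = 5803.6/1.085 = 5348.94.
Real GDP 2003 = 6717.4/1.097 = 6123.43.
Change = 6123.43/5348.94 − 1 = 0.1448.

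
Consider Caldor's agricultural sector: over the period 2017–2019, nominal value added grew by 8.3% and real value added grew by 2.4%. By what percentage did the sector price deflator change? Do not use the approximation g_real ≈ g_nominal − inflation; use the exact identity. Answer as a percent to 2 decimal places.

(1 + g_nom) = (1 + g_real)(1 + π), so π = 1.0830 / 1.0240 − 1 = 0.05762.

5.76%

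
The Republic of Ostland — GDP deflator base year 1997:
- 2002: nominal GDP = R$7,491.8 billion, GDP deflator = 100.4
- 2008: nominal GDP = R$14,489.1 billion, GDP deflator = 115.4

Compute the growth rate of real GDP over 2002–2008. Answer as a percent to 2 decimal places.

Real GDP 2002 = 7491.8 / 1.004 = 7461.95.
Real GDP 2008 = 14489.1 / 1.154 = 12555.55.
Real growth = 12555.55 / 7461.95 − 1 = 0.6826.

68.26%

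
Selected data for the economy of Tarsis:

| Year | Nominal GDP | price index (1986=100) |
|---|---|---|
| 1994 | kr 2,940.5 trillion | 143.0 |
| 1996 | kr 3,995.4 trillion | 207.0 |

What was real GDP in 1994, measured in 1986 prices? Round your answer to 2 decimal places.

kr 2,056.29 trillion

Real GDP = Nominal / (price index/100) = 2940.5 / 1.430 = 2056.29.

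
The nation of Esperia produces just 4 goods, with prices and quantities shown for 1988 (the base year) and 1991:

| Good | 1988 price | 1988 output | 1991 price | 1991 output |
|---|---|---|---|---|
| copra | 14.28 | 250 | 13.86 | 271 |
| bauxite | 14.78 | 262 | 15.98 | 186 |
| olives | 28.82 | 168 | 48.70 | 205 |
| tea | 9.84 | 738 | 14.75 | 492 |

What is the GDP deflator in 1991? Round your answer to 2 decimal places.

Nominal GDP 1991 = 13.86·271 + 15.98·186 + 48.70·205 + 14.75·492 = 23968.84.
Real GDP 1991 (at 1988 prices) = 14.28·271 + 14.78·186 + 28.82·205 + 9.84·492 = 17368.34.
Deflator = Nominal/Real × 100 = 23968.84/17368.34 × 100 = 138.003.

138.00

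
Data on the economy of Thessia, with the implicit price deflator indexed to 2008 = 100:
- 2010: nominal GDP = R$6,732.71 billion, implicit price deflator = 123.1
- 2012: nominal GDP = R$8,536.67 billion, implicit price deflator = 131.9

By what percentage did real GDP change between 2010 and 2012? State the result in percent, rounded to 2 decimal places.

Real GDP 2010 = 6732.71 / 1.231 = 5469.30.
Real GDP 2012 = 8536.67 / 1.319 = 6472.08.
Real growth = 6472.08 / 5469.30 − 1 = 0.1833.

18.33%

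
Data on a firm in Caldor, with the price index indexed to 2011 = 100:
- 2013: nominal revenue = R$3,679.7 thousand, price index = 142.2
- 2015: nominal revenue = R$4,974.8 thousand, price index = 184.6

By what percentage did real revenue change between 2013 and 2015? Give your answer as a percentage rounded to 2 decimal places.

Real revenue 2013 = 3679.7 / 1.422 = 2587.69.
Real revenue 2015 = 4974.8 / 1.846 = 2694.91.
Real growth = 2694.91 / 2587.69 − 1 = 0.0414.

4.14%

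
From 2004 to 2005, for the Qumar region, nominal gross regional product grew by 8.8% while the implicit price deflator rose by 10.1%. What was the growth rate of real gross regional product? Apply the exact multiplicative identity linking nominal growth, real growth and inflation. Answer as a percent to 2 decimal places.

-1.18%

(1 + g_nom) = (1 + g_real)(1 + π), so g_real = 1.0880 / 1.1010 − 1 = -0.01181.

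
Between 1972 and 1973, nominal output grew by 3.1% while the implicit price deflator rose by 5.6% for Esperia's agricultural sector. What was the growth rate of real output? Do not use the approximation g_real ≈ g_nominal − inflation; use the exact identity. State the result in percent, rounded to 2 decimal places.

(1 + g_nom) = (1 + g_real)(1 + π), so g_real = 1.0310 / 1.0560 − 1 = -0.02367.

-2.37%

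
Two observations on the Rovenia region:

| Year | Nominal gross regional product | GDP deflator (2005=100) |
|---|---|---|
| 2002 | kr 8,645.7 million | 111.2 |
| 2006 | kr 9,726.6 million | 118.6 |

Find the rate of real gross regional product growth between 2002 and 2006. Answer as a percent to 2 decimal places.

5.48%

Real gross regional product 2002 = 8645.7 / 1.112 = 7774.91.
Real gross regional product 2006 = 9726.6 / 1.186 = 8201.18.
Real growth = 8201.18 / 7774.91 − 1 = 0.0548.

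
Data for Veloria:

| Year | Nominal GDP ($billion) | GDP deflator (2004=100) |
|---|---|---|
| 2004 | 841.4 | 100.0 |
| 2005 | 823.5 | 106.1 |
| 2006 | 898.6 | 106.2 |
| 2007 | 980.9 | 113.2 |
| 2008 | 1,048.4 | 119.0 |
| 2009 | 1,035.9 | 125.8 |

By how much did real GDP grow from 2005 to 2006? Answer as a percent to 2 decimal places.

9.02%

Real GDP 2005 = 823.5/1.061 = 776.15.
Real GDP 2006 = 898.6/1.062 = 846.14.
Change = 846.14/776.15 − 1 = 0.0902.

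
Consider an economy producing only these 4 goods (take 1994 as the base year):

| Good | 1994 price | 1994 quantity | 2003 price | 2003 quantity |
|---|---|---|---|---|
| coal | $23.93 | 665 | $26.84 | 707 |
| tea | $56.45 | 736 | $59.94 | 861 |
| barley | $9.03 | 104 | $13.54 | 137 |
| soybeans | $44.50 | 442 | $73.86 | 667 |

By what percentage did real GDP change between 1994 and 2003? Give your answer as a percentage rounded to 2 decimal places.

Real GDP 1994 = Nominal GDP 1994 = 23.93·665 + 56.45·736 + 9.03·104 + 44.50·442 = 78068.77.
Real GDP 2003 (at 1994 prices) = 23.93·707 + 56.45·861 + 9.03·137 + 44.50·667 = 96440.57.
Real growth = 96440.57/78068.77 − 1 = 0.2353.

23.53%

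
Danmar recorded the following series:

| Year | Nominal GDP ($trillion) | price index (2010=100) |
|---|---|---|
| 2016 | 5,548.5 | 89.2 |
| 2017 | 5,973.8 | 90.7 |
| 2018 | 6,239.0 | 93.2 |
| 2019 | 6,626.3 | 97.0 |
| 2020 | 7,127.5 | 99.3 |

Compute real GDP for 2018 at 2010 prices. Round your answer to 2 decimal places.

Real GDP 2018 = 6239.0 / 0.932 = 6694.21.

$6,694.21 trillion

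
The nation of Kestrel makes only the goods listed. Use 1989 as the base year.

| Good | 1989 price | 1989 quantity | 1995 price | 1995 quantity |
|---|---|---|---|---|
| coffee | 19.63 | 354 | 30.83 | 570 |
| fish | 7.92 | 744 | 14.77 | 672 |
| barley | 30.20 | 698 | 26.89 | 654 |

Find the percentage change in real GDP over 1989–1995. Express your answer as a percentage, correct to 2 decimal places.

6.90%

Real GDP 1989 = Nominal GDP 1989 = 19.63·354 + 7.92·744 + 30.20·698 = 33921.10.
Real GDP 1995 (at 1989 prices) = 19.63·570 + 7.92·672 + 30.20·654 = 36262.14.
Real growth = 36262.14/33921.10 − 1 = 0.0690.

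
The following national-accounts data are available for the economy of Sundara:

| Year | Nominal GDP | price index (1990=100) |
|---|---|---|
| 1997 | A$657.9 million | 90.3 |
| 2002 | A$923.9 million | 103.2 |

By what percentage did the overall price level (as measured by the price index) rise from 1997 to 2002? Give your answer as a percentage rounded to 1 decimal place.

Price-level change = 103.2 / 90.3 − 1 = 0.1429.

14.3%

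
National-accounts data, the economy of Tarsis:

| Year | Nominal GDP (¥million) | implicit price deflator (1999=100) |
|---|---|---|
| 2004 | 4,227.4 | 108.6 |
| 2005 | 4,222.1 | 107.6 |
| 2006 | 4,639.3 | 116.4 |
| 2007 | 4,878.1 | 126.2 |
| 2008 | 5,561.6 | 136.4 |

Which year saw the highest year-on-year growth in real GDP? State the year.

2008

2005: real = 4222.1/1.076 = 3923.88; growth vs 2004 (3892.63) = 0.80%.
2006: real = 4639.3/1.164 = 3985.65; growth vs 2005 (3923.88) = 1.57%.
2007: real = 4878.1/1.262 = 3865.37; growth vs 2006 (3985.65) = -3.02%.
2008: real = 5561.6/1.364 = 4077.42; growth vs 2007 (3865.37) = 5.49%.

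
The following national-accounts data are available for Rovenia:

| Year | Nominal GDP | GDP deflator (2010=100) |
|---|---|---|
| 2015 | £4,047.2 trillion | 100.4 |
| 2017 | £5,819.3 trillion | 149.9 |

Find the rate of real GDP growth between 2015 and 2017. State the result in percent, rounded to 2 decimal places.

-3.70%

Deflate each year: 2015 → 4047.2/1.004 = 4031.08; 2017 → 5819.3/1.499 = 3882.12.
So real GDP changed by 3882.12/4031.08 − 1 = -0.0370, i.e. -3.70%.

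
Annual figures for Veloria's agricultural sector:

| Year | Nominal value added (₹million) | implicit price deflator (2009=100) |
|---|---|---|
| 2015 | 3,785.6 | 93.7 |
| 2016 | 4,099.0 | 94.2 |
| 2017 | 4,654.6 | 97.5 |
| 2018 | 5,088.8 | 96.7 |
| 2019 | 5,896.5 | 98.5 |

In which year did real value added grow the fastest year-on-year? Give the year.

2016: real = 4099.0/0.942 = 4351.38; growth vs 2015 (4040.13) = 7.70%.
2017: real = 4654.6/0.975 = 4773.95; growth vs 2016 (4351.38) = 9.71%.
2018: real = 5088.8/0.967 = 5262.46; growth vs 2017 (4773.95) = 10.23%.
2019: real = 5896.5/0.985 = 5986.29; growth vs 2018 (5262.46) = 13.75%.

2019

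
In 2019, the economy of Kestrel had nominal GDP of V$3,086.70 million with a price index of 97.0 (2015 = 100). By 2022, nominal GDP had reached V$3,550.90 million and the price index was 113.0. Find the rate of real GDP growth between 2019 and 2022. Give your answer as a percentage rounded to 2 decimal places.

-1.25%

Deflate each year: 2019 → 3086.70/0.970 = 3182.16; 2022 → 3550.90/1.130 = 3142.39.
So real GDP changed by 3142.39/3182.16 − 1 = -0.0125, i.e. -1.25%.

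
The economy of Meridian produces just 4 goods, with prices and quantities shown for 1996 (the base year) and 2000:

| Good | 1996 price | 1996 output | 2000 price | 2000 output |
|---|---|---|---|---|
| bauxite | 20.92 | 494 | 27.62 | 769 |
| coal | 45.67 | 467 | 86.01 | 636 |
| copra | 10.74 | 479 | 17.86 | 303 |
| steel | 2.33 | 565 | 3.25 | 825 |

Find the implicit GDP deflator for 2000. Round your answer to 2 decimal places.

167.03

Nominal GDP 2000 = 27.62·769 + 86.01·636 + 17.86·303 + 3.25·825 = 84034.97.
Real GDP 2000 (at 1996 prices) = 20.92·769 + 45.67·636 + 10.74·303 + 2.33·825 = 50310.07.
Deflator = Nominal/Real × 100 = 84034.97/50310.07 × 100 = 167.034.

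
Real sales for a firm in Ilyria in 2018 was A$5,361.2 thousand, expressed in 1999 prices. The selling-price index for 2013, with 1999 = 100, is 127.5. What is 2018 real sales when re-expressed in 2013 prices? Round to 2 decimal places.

A$6,835.53 thousand

Real sales in 2013 prices = Real sales in 1999 prices × (P_2013/P_1999) = 5361.2 × 1.275 = 6835.53.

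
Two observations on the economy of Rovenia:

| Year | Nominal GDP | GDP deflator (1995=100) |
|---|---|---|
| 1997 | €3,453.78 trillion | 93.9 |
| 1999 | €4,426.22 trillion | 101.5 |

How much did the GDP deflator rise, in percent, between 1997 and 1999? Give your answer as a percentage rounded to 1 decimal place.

Price-level change = 101.5 / 93.9 − 1 = 0.0809.

8.1%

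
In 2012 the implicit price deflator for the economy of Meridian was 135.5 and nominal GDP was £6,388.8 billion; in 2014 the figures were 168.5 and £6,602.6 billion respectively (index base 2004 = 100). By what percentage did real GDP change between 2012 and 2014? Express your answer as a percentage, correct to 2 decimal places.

-16.89%

Deflate each year: 2012 → 6388.8/1.355 = 4714.98; 2014 → 6602.6/1.685 = 3918.46.
So real GDP changed by 3918.46/4714.98 − 1 = -0.1689, i.e. -16.89%.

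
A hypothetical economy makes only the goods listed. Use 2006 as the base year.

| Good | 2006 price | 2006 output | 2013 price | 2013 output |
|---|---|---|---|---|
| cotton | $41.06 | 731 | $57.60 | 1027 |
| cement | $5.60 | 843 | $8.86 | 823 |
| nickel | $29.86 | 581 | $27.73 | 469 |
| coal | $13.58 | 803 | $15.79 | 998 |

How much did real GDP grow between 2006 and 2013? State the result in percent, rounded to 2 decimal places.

18.01%

Real GDP 2006 = Nominal GDP 2006 = 41.06·731 + 5.60·843 + 29.86·581 + 13.58·803 = 62989.06.
Real GDP 2013 (at 2006 prices) = 41.06·1027 + 5.60·823 + 29.86·469 + 13.58·998 = 74334.60.
Real growth = 74334.60/62989.06 − 1 = 0.1801.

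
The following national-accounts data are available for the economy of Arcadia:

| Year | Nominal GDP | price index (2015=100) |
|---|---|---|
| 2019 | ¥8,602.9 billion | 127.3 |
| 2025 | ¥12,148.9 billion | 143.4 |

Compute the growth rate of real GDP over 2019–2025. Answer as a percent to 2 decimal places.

Deflate each year: 2019 → 8602.9/1.273 = 6757.97; 2025 → 12148.9/1.434 = 8472.04.
So real GDP changed by 8472.04/6757.97 − 1 = 0.2536, i.e. 25.36%.

25.36%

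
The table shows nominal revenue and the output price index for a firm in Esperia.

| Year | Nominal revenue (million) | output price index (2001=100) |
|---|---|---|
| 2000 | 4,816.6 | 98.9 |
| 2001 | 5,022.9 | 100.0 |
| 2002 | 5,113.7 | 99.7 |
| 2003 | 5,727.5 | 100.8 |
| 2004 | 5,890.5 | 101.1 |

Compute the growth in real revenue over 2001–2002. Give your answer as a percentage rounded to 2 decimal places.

Real revenue 2001 = 5022.9/1.000 = 5022.90.
Real revenue 2002 = 5113.7/0.997 = 5129.09.
Change = 5129.09/5022.90 − 1 = 0.0211.

2.11%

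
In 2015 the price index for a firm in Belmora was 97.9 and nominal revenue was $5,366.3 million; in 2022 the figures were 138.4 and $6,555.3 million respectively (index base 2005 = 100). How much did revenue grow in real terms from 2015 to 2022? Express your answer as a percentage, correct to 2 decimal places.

Real revenue 2015 = 5366.3 / 0.979 = 5481.41.
Real revenue 2022 = 6555.3 / 1.384 = 4736.49.
Real growth = 4736.49 / 5481.41 − 1 = -0.1359.

-13.59%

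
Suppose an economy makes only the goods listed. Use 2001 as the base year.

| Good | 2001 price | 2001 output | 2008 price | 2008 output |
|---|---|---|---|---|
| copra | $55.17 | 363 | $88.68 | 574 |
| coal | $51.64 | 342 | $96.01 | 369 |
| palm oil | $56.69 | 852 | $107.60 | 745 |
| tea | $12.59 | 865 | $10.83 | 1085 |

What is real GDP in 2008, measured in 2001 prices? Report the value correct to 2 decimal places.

$106616.94

Real GDP 2008 = Σ (p_2001 × q_2008) = 55.17·574 + 51.64·369 + 56.69·745 + 12.59·1085 = 106616.94.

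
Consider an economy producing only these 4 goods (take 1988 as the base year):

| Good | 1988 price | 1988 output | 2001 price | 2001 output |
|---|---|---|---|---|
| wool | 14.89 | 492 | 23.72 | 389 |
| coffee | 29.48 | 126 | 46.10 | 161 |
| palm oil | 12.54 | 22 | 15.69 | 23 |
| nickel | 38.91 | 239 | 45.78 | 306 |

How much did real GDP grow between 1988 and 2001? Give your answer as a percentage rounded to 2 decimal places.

10.27%

Real GDP 1988 = Nominal GDP 1988 = 14.89·492 + 29.48·126 + 12.54·22 + 38.91·239 = 20615.73.
Real GDP 2001 (at 1988 prices) = 14.89·389 + 29.48·161 + 12.54·23 + 38.91·306 = 22733.37.
Real growth = 22733.37/20615.73 − 1 = 0.1027.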